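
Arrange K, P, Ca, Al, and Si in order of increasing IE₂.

Consider each +1 ion: K⁺ is the bare [Ar] core; P⁺ still has 4 valence electrons; Ca⁺ still has 1 valence electron; Al⁺ still has 2 valence electrons; Si⁺ still has 3 valence electrons.
Breaking into a closed-shell core is much more expensive than removing a leftover valence electron — K has the largest IE_2 here.
Valence configurations: P⁺ [Ne]3s²3p², Ca⁺ [Ar]4s¹, Al⁺ [Ne]3s², Si⁺ [Ne]3s²3p¹.
Si⁺ loses a lone 3p electron whereas Al⁺ must break into a filled 3s² pair, so IE_2(Al) > IE_2(Si) even though Si has the higher nuclear charge.
The numbers (kJ/mol): K 3052, P 1907, Ca 1145, Al 1817, Si 1577.
So the second ionization energies run Ca < Si < Al < P < K.

Ca, Si, Al, P, K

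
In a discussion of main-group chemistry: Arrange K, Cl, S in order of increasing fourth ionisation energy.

S < Cl < K

Consider each +3 ion: K³⁺ is already 2 electrons into the core; Cl³⁺ still has 4 valence electrons; S³⁺ still has 3 valence electrons.
Pulling an electron out of a noble-gas core costs far more than removing a remaining valence electron, so K sits at the high end of IE_4.
Valence configurations: Cl³⁺ [Ne]3s²3p², S³⁺ [Ne]3s²3p¹.
Approximate IE_4 values (kJ/mol): K 5877, Cl 5159, S 4556.
So the fourth ionization energies run S < Cl < K.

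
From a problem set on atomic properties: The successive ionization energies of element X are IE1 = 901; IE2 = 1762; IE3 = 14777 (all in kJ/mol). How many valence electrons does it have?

2

Look for the largest jump between consecutive ionization energies: IE3/IE2 ≈ 8.4, far larger than any earlier ratio.
That jump marks the point where a core electron is being removed. So the atom has 2 valence electrons.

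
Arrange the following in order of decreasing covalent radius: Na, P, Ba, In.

Ba > Na > In > P

Na is in period 3, group 1; P is in period 3, group 15; In is in period 5, group 13; Ba is in period 6, group 2.
Moving right in a period, electrons are added to the same shell under a stronger nuclear pull, so atoms get smaller; moving down, a new shell is opened and atoms get larger.
These span different periods and groups, so the two trends combine.
In > P: both effects reinforce here, so In is clearly the larger of the two.
Na > In: the two effects oppose for this pair; the across-period effect wins (155 vs 142 pm).
Ba > Na: the two effects oppose for this pair; the down-group effect wins (196 vs 155 pm).
Approximate values (pm): Na 155, P 111, In 142, Ba 196.
So from largest to smallest: Ba > Na > In > P.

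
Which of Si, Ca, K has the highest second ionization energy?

IE_2 is the cost of taking one more electron from the +1 cation: Si⁺ still has 3 valence electrons; Ca⁺ still has 1 valence electron; K⁺ is the bare [Ar] core.
Pulling an electron out of a noble-gas core costs far more than removing a remaining valence electron, so K sits at the high end of IE_2.
Valence configurations: Si⁺ [Ne]3s²3p¹, Ca⁺ [Ar]4s¹.
Approximate IE_2 values (kJ/mol): Si 1577, Ca 1145, K 3052.
Hence IE_2: Ca < Si < K.

K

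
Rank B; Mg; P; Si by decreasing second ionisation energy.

The second ionization energy removes an electron from the +1 ion. For each element: B⁺ still has 2 valence electrons; Mg⁺ still has 1 valence electron; P⁺ still has 4 valence electrons; Si⁺ still has 3 valence electrons.
All are still removing valence electrons, so compare the +1 ions as you would atoms: IE_2 generally rises across a period (higher Z_eff) and falls down a group (larger shell), subject to the usual subshell exceptions.
Valence configurations: B⁺ [He]2s², Mg⁺ [Ne]3s¹, P⁺ [Ne]3s²3p², Si⁺ [Ne]3s²3p¹.
The numbers (kJ/mol): B 2427, Mg 1451, P 1907, Si 1577.
So the second ionization energies run Mg < Si < P < B.

B > P > Si > Mg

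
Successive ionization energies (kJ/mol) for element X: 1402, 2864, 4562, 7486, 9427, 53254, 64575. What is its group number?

Group 15

Look for the largest jump between consecutive ionization energies: IE6/IE5 ≈ 5.6, far larger than any earlier ratio.
That jump marks the point where a core electron is being removed. So the atom has 5 valence electrons.
A main-group element with 5 valence electrons is in group 15.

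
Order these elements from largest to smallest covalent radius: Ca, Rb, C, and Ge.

Rb > Ca > Ge > C

C is in period 2, group 14; Ca is in period 4, group 2; Ge is in period 4, group 14; Rb is in period 5, group 1.
Moving right in a period, electrons are added to the same shell under a stronger nuclear pull, so atoms get smaller; moving down, a new shell is opened and atoms get larger.
Neither a single period nor a single group — weigh both effects.
Ge > C: Ge sits below C in group 14, so the down-group effect alone puts Ge larger.
Ca > Ge: Ca lies to the left of Ge in period 4, so the across-period effect alone puts Ca larger.
Rb > Ca: relative to Ca, both the across-period and down-group shifts push Rb's atomic radius up.
Approximate values (pm): C 75, Ca 171, Ge 121, Rb 210.
So from largest to smallest: Rb > Ca > Ge > C.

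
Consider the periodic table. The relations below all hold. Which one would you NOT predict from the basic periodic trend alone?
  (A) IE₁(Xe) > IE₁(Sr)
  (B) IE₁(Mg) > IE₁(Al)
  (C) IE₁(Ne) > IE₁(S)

The general trend: IE₁ increases across a period and decreases down a group.
(A) Xe (period 5, group 18) vs Sr (period 5, group 2): the stated order agrees with the simple trend.
(B) Mg (period 3, group 2) vs Al (period 3, group 13): the stated order contradicts the simple trend.
(C) Ne (period 2, group 18) vs S (period 3, group 16): the stated order agrees with the simple trend.
The exception is (B): Al's single 3p electron is easier to remove than one from Mg's filled 3s².

(B)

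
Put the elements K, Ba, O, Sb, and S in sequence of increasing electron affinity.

O is in period 2, group 16; S is in period 3, group 16; K is in period 4, group 1; Sb is in period 5, group 15; Ba is in period 6, group 2.
Atoms with high Z_eff and room in the valence shell (especially the halogens) have the most exothermic electron affinities.
Here both period and group differ, so the two effects have to be weighed against each other.
K > Ba: period and group pull opposite ways; the down-group shift dominates (48 vs 14 kJ/mol).
Sb > K: the two effects oppose for this pair; the across-period effect wins (103 vs 48 kJ/mol).
O > Sb: relative to Sb, both the across-period and down-group shifts push O's electron affinity up.
S > O: this pair runs against the simple trend — see the exception note.
Note the exception: S has a higher electron affinity than O, contrary to the simple trend — the compact 2p subshell of O repels the added electron more than S's larger 3p does.
Approximate values (kJ/mol): O 141, S 200, K 48, Sb 103, Ba 14.
So from lowest to highest: Ba < K < Sb < O < S.

Ba < K < Sb < O < S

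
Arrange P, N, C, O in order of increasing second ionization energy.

After 1 electron has been removed, what remains? P⁺ still has 4 valence electrons; N⁺ still has 4 valence electrons; C⁺ still has 3 valence electrons; O⁺ still has 5 valence electrons.
All are still removing valence electrons, so compare the +1 ions as you would atoms: IE_2 generally rises across a period (higher Z_eff) and falls down a group (larger shell), subject to the usual subshell exceptions.
Valence configurations: P⁺ [Ne]3s²3p², N⁺ [He]2s²2p², C⁺ [He]2s²2p¹, O⁺ [He]2s²2p³.
The numbers (kJ/mol): P 1907, N 2856, C 2353, O 3388.
Overall IE_2 order: P < C < N < O.

P < C < N < O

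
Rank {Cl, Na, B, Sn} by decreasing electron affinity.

Cl > Sn > Na > B

Electron affinity generally becomes more exothermic across a period toward the halogens and less exothermic down a group.
Neither a single period nor a single group — weigh both effects.
Na > B: this pair runs against the simple trend — see the exception note.
Sn > Na: period and group pull opposite ways; the across-period shift dominates (107 vs 53 kJ/mol).
Cl > Sn: relative to Sn, both the across-period and down-group shifts push Cl's electron affinity up.
Note the exception: Na has a higher electron affinity than B, contrary to the simple trend — B's ns²np¹ configuration gives only a small electron affinity — the sparsely filled np subshell binds an added electron weakly.
Approximate values (kJ/mol): B 27, Na 53, Cl 349, Sn 107.
So from highest to lowest: Cl > Sn > Na > B.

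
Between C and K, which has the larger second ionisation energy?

K

Consider each +1 ion: C⁺ still has 3 valence electrons; K⁺ is the bare [Ar] core.
Core electrons are held far more tightly than valence electrons, so K tops the IE_2 order.
The numbers (kJ/mol): C 2353, K 3052.
Putting it together, IE_2: C < K.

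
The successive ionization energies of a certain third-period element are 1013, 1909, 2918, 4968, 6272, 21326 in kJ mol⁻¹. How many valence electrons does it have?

Look for the largest jump between consecutive ionization energies: IE6/IE5 ≈ 3.4, far larger than any earlier ratio.
That jump marks the point where a core electron is being removed. So the atom has 5 valence electrons.

5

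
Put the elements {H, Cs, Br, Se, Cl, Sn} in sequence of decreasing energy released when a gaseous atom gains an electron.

H is in period 1, group 1; Cl is in period 3, group 17; Se is in period 4, group 16; Br is in period 4, group 17; Sn is in period 5, group 14; Cs is in period 6, group 1.
Atoms with high Z_eff and room in the valence shell (especially the halogens) have the most exothermic electron affinities.
Neither a single period nor a single group — weigh both effects.
H > Cs: they share group 1; the group trend gives H the larger value.
Sn > H: the two effects oppose for this pair; the across-period effect wins (107 vs 73 kJ/mol).
Se > Sn: relative to Sn, both the across-period and down-group shifts push Se's electron affinity up.
Br > Se: Br lies to the right of Se in period 4, so the across-period effect alone puts Br higher.
Cl > Br: they share group 17; the group trend gives Cl the larger value.
For reference (kJ/mol): H 73, Cl 349, Se 195, Br 325, Sn 107, Cs 46.
So from highest to lowest: Cl > Br > Se > Sn > H > Cs.

Cl > Br > Se > Sn > H > Cs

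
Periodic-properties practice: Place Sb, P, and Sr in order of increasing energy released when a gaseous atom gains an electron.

Sr < P < Sb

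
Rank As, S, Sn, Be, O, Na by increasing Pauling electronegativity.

Na < Be < Sn < As < S < O

Smaller atoms with higher effective nuclear charge are more electronegative.
These span different periods and groups, so the two trends combine.
Be > Na: relative to Na, both the across-period and down-group shifts push Be's electronegativity up.
Sn > Be: period and group pull opposite ways; the across-period shift dominates (1.96 vs 1.57).
As > Sn: both effects reinforce here, so As is clearly the higher of the two.
S > As: relative to As, both the across-period and down-group shifts push S's electronegativity up.
O > S: O sits above S in group 16, so the down-group effect alone puts O higher.
Approximate values (Pauling): Be 1.57, O 3.44, Na 0.93, S 2.58, As 2.18, Sn 1.96.
So from lowest to highest: Na < Be < Sn < As < S < O.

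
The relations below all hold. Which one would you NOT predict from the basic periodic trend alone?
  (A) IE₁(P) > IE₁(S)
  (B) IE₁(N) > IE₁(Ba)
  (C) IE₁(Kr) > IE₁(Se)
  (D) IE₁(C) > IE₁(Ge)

(A)

The general trend: IE₁ increases across a period and decreases down a group.
(A) P (period 3, group 15) vs S (period 3, group 16): the stated order contradicts the simple trend.
(B) N (period 2, group 15) vs Ba (period 6, group 2): the stated order agrees with the simple trend.
(C) Kr (period 4, group 18) vs Se (period 4, group 16): the stated order agrees with the simple trend.
(D) C (period 2, group 14) vs Ge (period 4, group 14): the stated order agrees with the simple trend.
The exception is (A): S (3p⁴) ionizes more easily than half-filled P (3p³) because the paired 3p electron in S is pushed out by e⁻–e⁻ repulsion.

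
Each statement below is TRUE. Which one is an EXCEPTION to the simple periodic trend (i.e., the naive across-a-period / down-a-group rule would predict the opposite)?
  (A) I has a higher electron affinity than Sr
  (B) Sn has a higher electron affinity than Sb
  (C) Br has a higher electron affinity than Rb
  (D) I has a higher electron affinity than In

(B)

The general trend: electron affinity increases across a period and decreases down a group.
(A) I (period 5, group 17) vs Sr (period 5, group 2): the stated order agrees with the simple trend.
(B) Sn (period 5, group 14) vs Sb (period 5, group 15): the stated order contradicts the simple trend.
(C) Br (period 4, group 17) vs Rb (period 5, group 1): the stated order agrees with the simple trend.
(D) I (period 5, group 17) vs In (period 5, group 13): the stated order agrees with the simple trend.
The exception is (B): adding an electron to Sb's half-filled 5p³ is unfavourable, so Sn has the more exothermic EA.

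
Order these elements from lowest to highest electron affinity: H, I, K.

K < H < I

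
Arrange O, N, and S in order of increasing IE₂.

S, N, O

Consider each +1 ion: O⁺ still has 5 valence electrons; N⁺ still has 4 valence electrons; S⁺ still has 5 valence electrons.
All are still removing valence electrons, so compare the +1 ions as you would atoms: IE_2 generally rises across a period (higher Z_eff) and falls down a group (larger shell), subject to the usual subshell exceptions.
Valence configurations: O⁺ [He]2s²2p³, N⁺ [He]2s²2p², S⁺ [Ne]3s²3p³.
Tabulated IE_2 (kJ/mol): O 3388, N 2856, S 2252.
So the second ionization energies run S < N < O.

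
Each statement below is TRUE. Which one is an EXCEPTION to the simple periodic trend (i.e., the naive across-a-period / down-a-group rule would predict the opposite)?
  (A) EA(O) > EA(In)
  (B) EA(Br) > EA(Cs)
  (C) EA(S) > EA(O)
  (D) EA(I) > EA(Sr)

The general trend: electron affinity increases across a period and decreases down a group.
(A) O (period 2, group 16) vs In (period 5, group 13): the stated order agrees with the simple trend.
(B) Br (period 4, group 17) vs Cs (period 6, group 1): the stated order agrees with the simple trend.
(C) S (period 3, group 16) vs O (period 2, group 16): the stated order contradicts the simple trend.
(D) I (period 5, group 17) vs Sr (period 5, group 2): the stated order agrees with the simple trend.
The exception is (C): the compact 2p subshell of O repels the added electron more than S's larger 3p does.

(C)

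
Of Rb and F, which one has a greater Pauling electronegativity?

F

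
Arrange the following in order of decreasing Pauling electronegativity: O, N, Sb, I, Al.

Atoms toward the upper right of the periodic table pull bonding electrons most strongly.
These span different periods and groups, so the two trends combine.
Sb > Al: period and group pull opposite ways; the across-period shift dominates (2.05 vs 1.61).
I > Sb: both are in period 5; the period trend gives I the larger value.
N > I: the two effects oppose for this pair; the down-group effect wins (3.04 vs 2.66).
O > N: both are in period 2; the period trend gives O the larger value.
Approximate values (Pauling): N 3.04, O 3.44, Al 1.61, Sb 2.05, I 2.66.
So from highest to lowest: O > N > I > Sb > Al.

O > N > I > Sb > Al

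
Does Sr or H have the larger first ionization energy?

H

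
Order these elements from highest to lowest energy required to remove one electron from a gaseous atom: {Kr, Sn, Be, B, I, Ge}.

Kr, I, Be, B, Ge, Sn

Be is in period 2, group 2; B is in period 2, group 13; Ge is in period 4, group 14; Kr is in period 4, group 18; Sn is in period 5, group 14; I is in period 5, group 17.
Removing the outermost electron gets harder across a period and easier down a group.
Neither a single period nor a single group — weigh both effects.
Ge > Sn: they share group 14; the group trend gives Ge the larger value.
B > Ge: period and group pull opposite ways; the down-group shift dominates (801 vs 762 kJ/mol).
Be > B: this pair runs against the simple trend — see the exception note.
I > Be: period and group pull opposite ways; the across-period shift dominates (1008 vs 900 kJ/mol).
Kr > I: relative to I, both the across-period and down-group shifts push Kr's first ionization energy up.
Note the exception: Be has a higher first ionization energy than B, contrary to the simple trend — removing B's lone 2p electron is easier than breaking Be's filled 2s².
Approximate values (kJ/mol): Be 900, B 801, Ge 762, Kr 1351, Sn 709, I 1008.
So from highest to lowest: Kr > I > Be > B > Ge > Sn.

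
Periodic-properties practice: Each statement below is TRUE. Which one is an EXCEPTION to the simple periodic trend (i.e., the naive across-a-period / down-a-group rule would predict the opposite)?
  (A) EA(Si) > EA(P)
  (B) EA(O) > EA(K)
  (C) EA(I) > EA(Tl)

(A)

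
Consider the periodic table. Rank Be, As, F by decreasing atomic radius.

As, Be, F

Be is in period 2, group 2; F is in period 2, group 17; As is in period 4, group 15.
Radius decreases left→right (rising Z_eff, same n) and increases top→bottom (higher n).
Neither a single period nor a single group — weigh both effects.
Be > F: Be lies to the left of F in period 2, so the across-period effect alone puts Be larger.
As > Be: period and group pull opposite ways; the down-group shift dominates (121 vs 102 pm).
Approximate values (pm): Be 102, F 64, As 121.
So from largest to smallest: As > Be > F.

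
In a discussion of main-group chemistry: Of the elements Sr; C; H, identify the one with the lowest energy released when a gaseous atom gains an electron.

H is in period 1, group 1; C is in period 2, group 14; Sr is in period 5, group 2.
Atoms with high Z_eff and room in the valence shell (especially the halogens) have the most exothermic electron affinities.
Here both period and group differ, so the two effects have to be weighed against each other.
H > Sr: period and group pull opposite ways; the down-group shift dominates (73 vs 5 kJ/mol).
C > H: the two effects oppose for this pair; the across-period effect wins (122 vs 73 kJ/mol).
Approximate values (kJ/mol): H 73, C 122, Sr 5.
The lowest energy released when a gaseous atom gains an electron among these belongs to Sr.

Sr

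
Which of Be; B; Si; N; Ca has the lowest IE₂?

Ca

IE_2 is the cost of taking one more electron from the +1 cation: Be⁺ still has 1 valence electron; B⁺ still has 2 valence electrons; Si⁺ still has 3 valence electrons; N⁺ still has 4 valence electrons; Ca⁺ still has 1 valence electron.
All are still removing valence electrons, so compare the +1 ions as you would atoms: IE_2 generally rises across a period (higher Z_eff) and falls down a group (larger shell), subject to the usual subshell exceptions.
Valence configurations: Be⁺ [He]2s¹, B⁺ [He]2s², Si⁺ [Ne]3s²3p¹, N⁺ [He]2s²2p², Ca⁺ [Ar]4s¹.
Approximate IE_2 values (kJ/mol): Be 1757, B 2427, Si 1577, N 2856, Ca 1145.
Overall IE_2 order: Ca < Si < Be < B < N.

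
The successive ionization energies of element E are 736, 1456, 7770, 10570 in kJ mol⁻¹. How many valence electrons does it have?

Look for the largest jump between consecutive ionization energies: IE3/IE2 ≈ 5.3, far larger than any earlier ratio.
That jump marks the point where a core electron is being removed. So the atom has 2 valence electrons.

2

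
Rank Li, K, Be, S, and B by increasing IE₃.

The third ionization energy removes an electron from the +2 ion. For each element: Li²⁺ is already 1 electron into the core; K²⁺ is already 1 electron into the core; Be²⁺ is the bare [He] core; S²⁺ still has 4 valence electrons; B²⁺ still has 1 valence electron.
Core electrons are held far more tightly than valence electrons, so K, Li and Be top the IE_3 order.
Valence configurations: S²⁺ [Ne]3s²3p², B²⁺ [He]2s¹.
The numbers (kJ/mol): Li 11815, K 4420, Be 14849, S 3357, B 3660.
Overall IE_3 order: S < B < K < Li < Be.

S, B, K, Li, Be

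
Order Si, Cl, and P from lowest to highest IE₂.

IE_2 is the cost of taking one more electron from the +1 cation: Si⁺ still has 3 valence electrons; Cl⁺ still has 6 valence electrons; P⁺ still has 4 valence electrons.
All are still removing valence electrons, so compare the +1 ions as you would atoms: IE_2 generally rises across a period (higher Z_eff) and falls down a group (larger shell), subject to the usual subshell exceptions.
Valence configurations: Si⁺ [Ne]3s²3p¹, Cl⁺ [Ne]3s²3p⁴, P⁺ [Ne]3s²3p².
The numbers (kJ/mol): Si 1577, Cl 2298, P 1907.
Putting it together, IE_2: Si < P < Cl.

Si < P < Cl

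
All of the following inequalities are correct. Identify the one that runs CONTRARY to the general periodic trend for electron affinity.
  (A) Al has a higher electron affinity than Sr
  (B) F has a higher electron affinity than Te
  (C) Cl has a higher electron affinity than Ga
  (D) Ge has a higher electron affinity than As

The general trend: electron affinity increases across a period and decreases down a group.
(A) Al (period 3, group 13) vs Sr (period 5, group 2): the stated order agrees with the simple trend.
(B) F (period 2, group 17) vs Te (period 5, group 16): the stated order agrees with the simple trend.
(C) Cl (period 3, group 17) vs Ga (period 4, group 13): the stated order agrees with the simple trend.
(D) Ge (period 4, group 14) vs As (period 4, group 15): the stated order contradicts the simple trend.
The exception is (D): adding an electron to As's half-filled 4p³ is unfavourable, so Ge (4p²) has the more exothermic EA.

(D)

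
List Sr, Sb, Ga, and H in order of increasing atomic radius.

H < Ga < Sb < Sr

H is in period 1, group 1; Ga is in period 4, group 13; Sr is in period 5, group 2; Sb is in period 5, group 15.
Across a period the added protons contract the valence shell; down a group each new principal shell makes the atom larger.
Here both period and group differ, so the two effects have to be weighed against each other.
Ga > H: the two effects oppose for this pair; the down-group effect wins (124 vs 32 pm).
Sb > Ga: the two effects oppose for this pair; the down-group effect wins (140 vs 124 pm).
Sr > Sb: both are in period 5; the period trend gives Sr the larger value.
Tabulated atomic radius (pm): H 32, Ga 124, Sr 185, Sb 140.
So from smallest to largest: H < Ga < Sb < Sr.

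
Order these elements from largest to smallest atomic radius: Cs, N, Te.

N is in period 2, group 15; Te is in period 5, group 16; Cs is in period 6, group 1.
Radius decreases left→right (rising Z_eff, same n) and increases top→bottom (higher n).
These span different periods and groups, so the two trends combine.
Te > N: the two effects oppose for this pair; the down-group effect wins (136 vs 71 pm).
Cs > Te: both effects reinforce here, so Cs is clearly the larger of the two.
Tabulated atomic radius (pm): N 71, Te 136, Cs 232.
So from largest to smallest: Cs > Te > N.

Cs > Te > N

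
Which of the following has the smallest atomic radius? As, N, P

N is in period 2, group 15; P is in period 3, group 15; As is in period 4, group 15.
Moving right in a period, electrons are added to the same shell under a stronger nuclear pull, so atoms get smaller; moving down, a new shell is opened and atoms get larger.
All are in group 15, so atomic radius increases down the group.
The smallest atomic radius among these belongs to N.

N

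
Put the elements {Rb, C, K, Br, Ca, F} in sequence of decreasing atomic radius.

C is in period 2, group 14; F is in period 2, group 17; K is in period 4, group 1; Ca is in period 4, group 2; Br is in period 4, group 17; Rb is in period 5, group 1.
Atomic radius shrinks across a period as nuclear charge pulls the same shell inward, and grows down a group as new shells are added.
These span different periods and groups, so the two trends combine.
C > F: C lies to the left of F in period 2, so the across-period effect alone puts C larger.
Br > C: period and group pull opposite ways; the down-group shift dominates (114 vs 75 pm).
Ca > Br: Ca lies to the left of Br in period 4, so the across-period effect alone puts Ca larger.
K > Ca: both are in period 4; the period trend gives K the larger value.
Rb > K: Rb sits below K in group 1, so the down-group effect alone puts Rb larger.
Tabulated atomic radius (pm): C 75, F 64, K 196, Ca 171, Br 114, Rb 210.
So from largest to smallest: Rb > K > Ca > Br > C > F.

Rb > K > Ca > Br > C > F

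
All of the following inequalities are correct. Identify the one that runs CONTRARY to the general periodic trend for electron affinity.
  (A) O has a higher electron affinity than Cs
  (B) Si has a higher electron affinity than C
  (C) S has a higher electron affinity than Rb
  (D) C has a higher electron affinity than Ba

The general trend: electron affinity increases across a period and decreases down a group.
(A) O (period 2, group 16) vs Cs (period 6, group 1): the stated order agrees with the simple trend.
(B) Si (period 3, group 14) vs C (period 2, group 14): the stated order contradicts the simple trend.
(C) S (period 3, group 16) vs Rb (period 5, group 1): the stated order agrees with the simple trend.
(D) C (period 2, group 14) vs Ba (period 6, group 2): the stated order agrees with the simple trend.
The exception is (B): Si's larger, more diffuse 3p orbitals accept an added electron slightly more readily than C's compact 2p.

(B)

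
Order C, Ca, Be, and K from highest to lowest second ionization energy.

The second ionization energy removes an electron from the +1 ion. For each element: C⁺ still has 3 valence electrons; Ca⁺ still has 1 valence electron; Be⁺ still has 1 valence electron; K⁺ is the bare [Ar] core.
Breaking into a closed-shell core is much more expensive than removing a leftover valence electron — K has the largest IE_2 here.
Valence configurations: C⁺ [He]2s²2p¹, Ca⁺ [Ar]4s¹, Be⁺ [He]2s¹.
Approximate IE_2 values (kJ/mol): C 2353, Ca 1145, Be 1757, K 3052.
So the second ionization energies run Ca < Be < C < K.

K, C, Be, Ca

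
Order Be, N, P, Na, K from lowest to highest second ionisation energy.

Be, P, N, K, Na

Consider each +1 ion: Be⁺ still has 1 valence electron; N⁺ still has 4 valence electrons; P⁺ still has 4 valence electrons; Na⁺ is the bare [Ne] core; K⁺ is the bare [Ar] core.
Pulling an electron out of a noble-gas core costs far more than removing a remaining valence electron, so K and Na sit at the high end of IE_2.
Valence configurations: Be⁺ [He]2s¹, N⁺ [He]2s²2p², P⁺ [Ne]3s²3p².
Tabulated IE_2 (kJ/mol): Be 1757, N 2856, P 1907, Na 4562, K 3052.
Hence IE_2: Be < P < N < K < Na.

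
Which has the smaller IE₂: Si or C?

Si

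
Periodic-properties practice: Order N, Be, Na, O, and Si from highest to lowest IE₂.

Na > O > N > Be > Si

Consider each +1 ion: N⁺ still has 4 valence electrons; Be⁺ still has 1 valence electron; Na⁺ is the bare [Ne] core; O⁺ still has 5 valence electrons; Si⁺ still has 3 valence electrons.
Pulling an electron out of a noble-gas core costs far more than removing a remaining valence electron, so Na sits at the high end of IE_2.
Valence configurations: N⁺ [He]2s²2p², Be⁺ [He]2s¹, O⁺ [He]2s²2p³, Si⁺ [Ne]3s²3p¹.
The numbers (kJ/mol): N 2856, Be 1757, Na 4562, O 3388, Si 1577.
Hence IE_2: Si < Be < N < O < Na.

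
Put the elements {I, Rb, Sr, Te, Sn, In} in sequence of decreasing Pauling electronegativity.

I > Te > Sn > In > Sr > Rb

Rb is in period 5, group 1; Sr is in period 5, group 2; In is in period 5, group 13; Sn is in period 5, group 14; Te is in period 5, group 16; I is in period 5, group 17.
Electronegativity increases across a period and decreases down a group, tracking effective nuclear charge and atomic size.
All lie in period 5, so electronegativity increases left to right.
So from highest to lowest: I > Te > Sn > In > Sr > Rb.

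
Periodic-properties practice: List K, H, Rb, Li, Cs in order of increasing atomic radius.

H < Li < K < Rb < Cs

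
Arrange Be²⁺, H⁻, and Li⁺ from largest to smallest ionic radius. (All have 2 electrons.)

H⁻ > Li⁺ > Be²⁺

All of these have 2 electrons, so size is governed by nuclear charge alone: the more protons, the stronger the pull on the same electron cloud, and the smaller the ion.
Nuclear charges: Be²⁺ (Z=4), Li⁺ (Z=3), H⁻ (Z=1).
Largest to smallest: H⁻ > Li⁺ > Be²⁺.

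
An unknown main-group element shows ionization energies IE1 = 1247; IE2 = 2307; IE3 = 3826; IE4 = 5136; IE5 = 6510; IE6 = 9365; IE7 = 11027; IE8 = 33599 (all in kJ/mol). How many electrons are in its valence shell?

Look for the largest jump between consecutive ionization energies: IE8/IE7 ≈ 3.0, far larger than any earlier ratio.
That jump marks the point where a core electron is being removed. So the atom has 7 valence electrons.

7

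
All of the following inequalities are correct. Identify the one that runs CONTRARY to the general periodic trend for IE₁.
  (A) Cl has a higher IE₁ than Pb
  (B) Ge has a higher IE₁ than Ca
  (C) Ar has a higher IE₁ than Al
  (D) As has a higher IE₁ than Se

(D)

The general trend: IE₁ increases across a period and decreases down a group.
(A) Cl (period 3, group 17) vs Pb (period 6, group 14): the stated order agrees with the simple trend.
(B) Ge (period 4, group 14) vs Ca (period 4, group 2): the stated order agrees with the simple trend.
(C) Ar (period 3, group 18) vs Al (period 3, group 13): the stated order agrees with the simple trend.
(D) As (period 4, group 15) vs Se (period 4, group 16): the stated order contradicts the simple trend.
The exception is (D): Se (4p⁴) ionizes more easily than half-filled As (4p³).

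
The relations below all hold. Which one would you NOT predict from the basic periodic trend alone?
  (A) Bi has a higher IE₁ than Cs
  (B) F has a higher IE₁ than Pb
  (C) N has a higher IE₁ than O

(C)

The general trend: IE₁ increases across a period and decreases down a group.
(A) Bi (period 6, group 15) vs Cs (period 6, group 1): the stated order agrees with the simple trend.
(B) F (period 2, group 17) vs Pb (period 6, group 14): the stated order agrees with the simple trend.
(C) N (period 2, group 15) vs O (period 2, group 16): the stated order contradicts the simple trend.
The exception is (C): pairing an electron in O's 2p⁴ costs repulsion energy, so O ionizes more easily than half-filled N (2p³).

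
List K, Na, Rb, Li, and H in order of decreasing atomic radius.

H is in period 1, group 1; Li is in period 2, group 1; Na is in period 3, group 1; K is in period 4, group 1; Rb is in period 5, group 1.
Across a period the added protons contract the valence shell; down a group each new principal shell makes the atom larger.
All are in group 1, so atomic radius increases down the group.
So from largest to smallest: Rb > K > Na > Li > H.

Rb > K > Na > Li > H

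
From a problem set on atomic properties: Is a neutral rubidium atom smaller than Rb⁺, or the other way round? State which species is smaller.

Forming Rb⁺ removes 1 electron from Rb. Fewer electrons for the same nuclear charge means less shielding and a higher Z_eff on the remaining electrons, and for main-group metals the entire outer shell is lost.
A cation is smaller than its parent atom: Rb⁺ < Rb.

Rb⁺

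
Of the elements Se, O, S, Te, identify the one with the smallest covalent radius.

O

O is in period 2, group 16; S is in period 3, group 16; Se is in period 4, group 16; Te is in period 5, group 16.
Atomic radius shrinks across a period as nuclear charge pulls the same shell inward, and grows down a group as new shells are added.
All are in group 16, so atomic radius increases down the group.
The smallest covalent radius among these belongs to O.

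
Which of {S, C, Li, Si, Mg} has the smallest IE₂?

IE_2 is the cost of taking one more electron from the +1 cation: S⁺ still has 5 valence electrons; C⁺ still has 3 valence electrons; Li⁺ is the bare [He] core; Si⁺ still has 3 valence electrons; Mg⁺ still has 1 valence electron.
Core electrons are held far more tightly than valence electrons, so Li tops the IE_2 order.
Valence configurations: S⁺ [Ne]3s²3p³, C⁺ [He]2s²2p¹, Si⁺ [Ne]3s²3p¹, Mg⁺ [Ne]3s¹.
The numbers (kJ/mol): S 2252, C 2353, Li 7298, Si 1577, Mg 1451.
Overall IE_2 order: Mg < Si < S < C < Li.

Mg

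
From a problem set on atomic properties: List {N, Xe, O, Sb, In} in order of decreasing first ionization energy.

N > O > Xe > Sb > In

First ionization energy rises across a period (greater Z_eff holds electrons more tightly) and falls down a group (valence electrons are farther from the nucleus).
These span different periods and groups, so the two trends combine.
Sb > In: Sb lies to the right of In in period 5, so the across-period effect alone puts Sb higher.
Xe > Sb: both are in period 5; the period trend gives Xe the larger value.
O > Xe: the two effects oppose for this pair; the down-group effect wins (1314 vs 1170 kJ/mol).
N > O: this pair runs against the simple trend — see the exception note.
Note the exception: N has a higher first ionization energy than O, contrary to the simple trend — pairing an electron in O's 2p⁴ costs repulsion energy, so O ionizes more easily than half-filled N (2p³).
For reference (kJ/mol): N 1402, O 1314, In 558, Sb 831, Xe 1170.
So from highest to lowest: N > O > Xe > Sb > In.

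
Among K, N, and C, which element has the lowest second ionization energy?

C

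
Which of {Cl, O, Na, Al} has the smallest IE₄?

Cl

IE_4 is the cost of taking one more electron from the +3 cation: Cl³⁺ still has 4 valence electrons; O³⁺ still has 3 valence electrons; Na³⁺ is already 2 electrons into the core; Al³⁺ is the bare [Ne] core.
Breaking into a closed-shell core is much more expensive than removing a leftover valence electron — Na and Al have the largest IE_4 here.
Valence configurations: Cl³⁺ [Ne]3s²3p², O³⁺ [He]2s²2p¹.
Approximate IE_4 values (kJ/mol): Cl 5159, O 7469, Na 9543, Al 11577.
Putting it together, IE_4: Cl < O < Na < Al.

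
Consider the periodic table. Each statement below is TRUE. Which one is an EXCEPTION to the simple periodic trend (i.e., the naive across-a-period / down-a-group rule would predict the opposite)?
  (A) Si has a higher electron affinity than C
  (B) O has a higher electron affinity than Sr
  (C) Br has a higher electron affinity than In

The general trend: electron affinity increases across a period and decreases down a group.
(A) Si (period 3, group 14) vs C (period 2, group 14): the stated order contradicts the simple trend.
(B) O (period 2, group 16) vs Sr (period 5, group 2): the stated order agrees with the simple trend.
(C) Br (period 4, group 17) vs In (period 5, group 13): the stated order agrees with the simple trend.
The exception is (A): Si's larger, more diffuse 3p orbitals accept an added electron slightly more readily than C's compact 2p.

(A)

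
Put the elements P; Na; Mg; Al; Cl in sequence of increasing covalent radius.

Na is in period 3, group 1; Mg is in period 3, group 2; Al is in period 3, group 13; P is in period 3, group 15; Cl is in period 3, group 17.
Across a period the added protons contract the valence shell; down a group each new principal shell makes the atom larger.
All lie in period 3, so atomic radius increases right to left.
So from smallest to largest: Cl < P < Al < Mg < Na.

Cl < P < Al < Mg < Na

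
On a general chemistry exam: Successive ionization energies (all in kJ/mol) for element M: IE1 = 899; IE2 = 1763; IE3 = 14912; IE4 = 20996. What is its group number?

Group 2

Look for the largest jump between consecutive ionization energies: IE3/IE2 ≈ 8.5, far larger than any earlier ratio.
That jump marks the point where a core electron is being removed. So the atom has 2 valence electrons.
A main-group element with 2 valence electrons is in group 2.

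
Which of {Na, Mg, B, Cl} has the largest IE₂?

The second ionization energy removes an electron from the +1 ion. For each element: Na⁺ is the bare [Ne] core; Mg⁺ still has 1 valence electron; B⁺ still has 2 valence electrons; Cl⁺ still has 6 valence electrons.
Breaking into a closed-shell core is much more expensive than removing a leftover valence electron — Na has the largest IE_2 here.
Valence configurations: Mg⁺ [Ne]3s¹, B⁺ [He]2s², Cl⁺ [Ne]3s²3p⁴.
Approximate IE_2 values (kJ/mol): Na 4562, Mg 1451, B 2427, Cl 2298.
Overall IE_2 order: Mg < Cl < B < Na.

Na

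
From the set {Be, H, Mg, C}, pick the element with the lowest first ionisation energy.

H is in period 1, group 1; Be is in period 2, group 2; C is in period 2, group 14; Mg is in period 3, group 2.
IE₁ increases left→right with effective nuclear charge and decreases top→bottom as the valence shell moves farther out.
These span different periods and groups, so the two trends combine.
Be > Mg: Be sits above Mg in group 2, so the down-group effect alone puts Be higher.
C > Be: C lies to the right of Be in period 2, so the across-period effect alone puts C higher.
H > C: the two effects oppose for this pair; the down-group effect wins (1312 vs 1086 kJ/mol).
For reference (kJ/mol): H 1312, Be 900, C 1086, Mg 738.
The lowest first ionisation energy among these belongs to Mg.

Mg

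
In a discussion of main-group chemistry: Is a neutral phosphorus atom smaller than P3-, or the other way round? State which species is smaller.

Forming P3- adds 3 electrons to P. More electron–electron repulsion in the same shell, with unchanged nuclear charge, lets the cloud expand.
An anion is larger than its parent atom: P3- > P.

P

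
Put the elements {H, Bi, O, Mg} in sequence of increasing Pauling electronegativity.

Mg < Bi < H < O

H is in period 1, group 1; O is in period 2, group 16; Mg is in period 3, group 2; Bi is in period 6, group 15.
Atoms toward the upper right of the periodic table pull bonding electrons most strongly.
Neither a single period nor a single group — weigh both effects.
Bi > Mg: period and group pull opposite ways; the across-period shift dominates (2.02 vs 1.31).
H > Bi: the two effects oppose for this pair; the down-group effect wins (2.20 vs 2.02).
O > H: period and group pull opposite ways; the across-period shift dominates (3.44 vs 2.20).
Approximate values (Pauling): H 2.20, O 3.44, Mg 1.31, Bi 2.02.
So from lowest to highest: Mg < Bi < H < O.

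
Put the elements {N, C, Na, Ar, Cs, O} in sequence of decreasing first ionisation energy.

C is in period 2, group 14; N is in period 2, group 15; O is in period 2, group 16; Na is in period 3, group 1; Ar is in period 3, group 18; Cs is in period 6, group 1.
Removing the outermost electron gets harder across a period and easier down a group.
Neither a single period nor a single group — weigh both effects.
Na > Cs: Na sits above Cs in group 1, so the down-group effect alone puts Na higher.
C > Na: relative to Na, both the across-period and down-group shifts push C's first ionization energy up.
O > C: both are in period 2; the period trend gives O the larger value.
N > O: this pair runs against the simple trend — see the exception note.
Ar > N: period and group pull opposite ways; the across-period shift dominates (1521 vs 1402 kJ/mol).
Note the exception: N has a higher first ionization energy than O, contrary to the simple trend — pairing an electron in O's 2p⁴ costs repulsion energy, so O ionizes more easily than half-filled N (2p³).
Tabulated first ionization energy (kJ/mol): C 1086, N 1402, O 1314, Na 496, Ar 1521, Cs 376.
So from highest to lowest: Ar > N > O > C > Na > Cs.

Ar, N, O, C, Na, Cs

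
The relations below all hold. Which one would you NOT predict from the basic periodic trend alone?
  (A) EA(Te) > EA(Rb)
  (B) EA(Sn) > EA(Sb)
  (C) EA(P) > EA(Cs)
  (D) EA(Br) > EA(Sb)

(B)

The general trend: electron affinity increases across a period and decreases down a group.
(A) Te (period 5, group 16) vs Rb (period 5, group 1): the stated order agrees with the simple trend.
(B) Sn (period 5, group 14) vs Sb (period 5, group 15): the stated order contradicts the simple trend.
(C) P (period 3, group 15) vs Cs (period 6, group 1): the stated order agrees with the simple trend.
(D) Br (period 4, group 17) vs Sb (period 5, group 15): the stated order agrees with the simple trend.
The exception is (B): adding an electron to Sb's half-filled 5p³ is unfavourable, so Sn has the more exothermic EA.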